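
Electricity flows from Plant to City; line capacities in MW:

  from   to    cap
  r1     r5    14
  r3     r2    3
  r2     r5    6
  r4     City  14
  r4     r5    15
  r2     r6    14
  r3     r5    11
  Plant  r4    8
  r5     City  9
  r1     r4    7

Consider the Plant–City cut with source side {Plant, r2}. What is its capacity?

Edges leaving {Plant, r2}: Plant→r4 (8), r2→r5 (6), r2→r6 (14).
Cut capacity = 8 + 6 + 14 = 28.

28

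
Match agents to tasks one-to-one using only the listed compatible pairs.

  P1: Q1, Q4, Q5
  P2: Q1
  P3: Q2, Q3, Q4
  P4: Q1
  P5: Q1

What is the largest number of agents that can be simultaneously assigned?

3

Unit-capacity flow: source→left, listed edges, right→sink; max matching = max flow.
Augmenting path P1→Q1 (+1); matched 1.
Augmenting path P3→Q2 (+1); matched 2.
Augmenting path P2→Q1→P1→Q4 (+1); matched 3.
No augmenting path remains; maximum matching = 3.
König certificate: {P1, P3, Q1} is a vertex cover of size 3 (every listed pair touches it), so no matching can be larger.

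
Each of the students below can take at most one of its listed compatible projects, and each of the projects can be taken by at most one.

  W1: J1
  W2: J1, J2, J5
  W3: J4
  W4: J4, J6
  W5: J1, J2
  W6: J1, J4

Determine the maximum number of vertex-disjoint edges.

5

Unit-capacity flow: source→left, listed edges, right→sink; max matching = max flow.
Augmenting path W1→J1 (+1); matched 1.
Augmenting path W2→J2 (+1); matched 2.
Augmenting path W3→J4 (+1); matched 3.
Augmenting path W4→J6 (+1); matched 4.
Augmenting path W5→J2→W2→J5 (+1); matched 5.
No augmenting path remains; maximum matching = 5.
König certificate: {W2, W4, W5, J1, J4} is a vertex cover of size 5 (every listed pair touches it), so no matching can be larger.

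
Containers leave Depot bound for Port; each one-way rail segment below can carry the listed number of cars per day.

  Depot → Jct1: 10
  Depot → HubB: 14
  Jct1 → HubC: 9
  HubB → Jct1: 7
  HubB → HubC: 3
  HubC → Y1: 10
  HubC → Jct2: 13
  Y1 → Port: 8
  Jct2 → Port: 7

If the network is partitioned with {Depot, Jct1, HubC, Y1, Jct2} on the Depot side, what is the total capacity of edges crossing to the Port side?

29

Edges leaving {Depot, Jct1, HubC, Y1, Jct2}: Depot→HubB (14), Y1→Port (8), Jct2→Port (7).
Cut capacity = 14 + 8 + 7 = 29.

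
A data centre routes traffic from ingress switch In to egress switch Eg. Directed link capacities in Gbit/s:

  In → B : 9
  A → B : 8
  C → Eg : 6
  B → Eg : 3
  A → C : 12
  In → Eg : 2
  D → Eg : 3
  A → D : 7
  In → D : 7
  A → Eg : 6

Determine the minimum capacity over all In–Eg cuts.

Augment In→Eg: bottleneck 2, flow now 2.
Augment In→B→Eg: bottleneck 3, flow now 5.
Augment In→D→Eg: bottleneck 3, flow now 8.
No augmenting path remains; maximum flow = 8.
By max-flow min-cut, the minimum cut capacity equals the max flow.
In the residual graph, reachable from In: {In, B, D}.
Min-cut edges: In→Eg (2), B→Eg (3), D→Eg (3); capacity 2 + 3 + 3 = 8.

8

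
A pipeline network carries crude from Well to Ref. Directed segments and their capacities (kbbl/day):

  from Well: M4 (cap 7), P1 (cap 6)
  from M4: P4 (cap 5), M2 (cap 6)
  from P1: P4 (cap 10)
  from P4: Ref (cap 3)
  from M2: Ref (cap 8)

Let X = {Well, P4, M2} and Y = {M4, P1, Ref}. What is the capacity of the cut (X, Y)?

24

Edges leaving {Well, P4, M2}: Well→M4 (7), Well→P1 (6), P4→Ref (3), M2→Ref (8).
Cut capacity = 7 + 6 + 3 + 8 = 24.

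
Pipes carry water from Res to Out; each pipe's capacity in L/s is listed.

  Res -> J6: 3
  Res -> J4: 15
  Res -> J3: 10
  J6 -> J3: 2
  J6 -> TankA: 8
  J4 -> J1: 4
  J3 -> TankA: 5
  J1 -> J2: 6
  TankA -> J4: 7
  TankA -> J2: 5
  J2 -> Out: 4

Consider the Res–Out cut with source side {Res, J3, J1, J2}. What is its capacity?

Edges leaving {Res, J3, J1, J2}: Res→J6 (3), Res→J4 (15), J3→TankA (5), J2→Out (4).
Cut capacity = 3 + 15 + 5 + 4 = 27.

27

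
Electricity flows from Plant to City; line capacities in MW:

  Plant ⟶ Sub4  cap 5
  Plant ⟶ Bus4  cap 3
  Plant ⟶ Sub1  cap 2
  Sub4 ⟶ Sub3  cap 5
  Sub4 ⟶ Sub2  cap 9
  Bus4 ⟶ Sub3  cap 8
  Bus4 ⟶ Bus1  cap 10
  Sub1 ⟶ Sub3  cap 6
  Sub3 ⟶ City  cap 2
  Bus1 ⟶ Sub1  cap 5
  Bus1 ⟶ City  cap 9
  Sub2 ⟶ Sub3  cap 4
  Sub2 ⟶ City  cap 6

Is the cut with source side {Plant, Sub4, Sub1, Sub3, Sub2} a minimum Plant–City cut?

No — its capacity is 11, but the minimum cut has capacity 10.

Given cut capacity: 3 + 2 + 6 = 11.
Augment Plant→Sub4→Sub3→City: bottleneck 2, flow now 2.
Augment Plant→Sub4→Sub2→City: bottleneck 3, flow now 5.
Augment Plant→Bus4→Bus1→City: bottleneck 3, flow now 8.
Augment Plant→Sub1→Sub3→Sub4→Sub2→City: bottleneck 2, flow now 10. (uses reverse residual edge)
No augmenting path remains; maximum flow = 10.
In the residual graph, reachable from Plant: {Plant}.
Min-cut edges: Plant→Sub4 (5), Plant→Bus4 (3), Plant→Sub1 (2); capacity 5 + 3 + 2 = 10.
Cut capacity 11 exceeds the max flow 10, so it is not minimum.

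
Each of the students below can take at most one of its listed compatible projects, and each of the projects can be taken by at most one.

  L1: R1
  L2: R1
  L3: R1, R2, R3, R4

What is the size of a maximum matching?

2

Unit-capacity flow: source→left, listed edges, right→sink; max matching = max flow.
Augmenting path L1→R1 (+1); matched 1.
Augmenting path L3→R2 (+1); matched 2.
No augmenting path remains; maximum matching = 2.
König certificate: {L3, R1} is a vertex cover of size 2 (every listed pair touches it), so no matching can be larger.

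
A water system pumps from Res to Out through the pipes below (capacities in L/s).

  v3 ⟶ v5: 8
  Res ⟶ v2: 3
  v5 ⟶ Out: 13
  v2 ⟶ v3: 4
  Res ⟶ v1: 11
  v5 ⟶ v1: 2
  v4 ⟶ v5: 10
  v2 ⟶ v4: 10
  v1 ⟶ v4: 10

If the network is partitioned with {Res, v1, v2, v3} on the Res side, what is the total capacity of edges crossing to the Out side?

Edges leaving {Res, v1, v2, v3}: v1→v4 (10), v2→v4 (10), v3→v5 (8).
Cut capacity = 10 + 10 + 8 = 28.

28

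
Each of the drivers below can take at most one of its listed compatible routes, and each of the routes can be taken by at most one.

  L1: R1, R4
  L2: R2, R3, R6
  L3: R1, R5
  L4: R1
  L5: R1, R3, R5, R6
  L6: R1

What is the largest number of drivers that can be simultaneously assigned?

Unit-capacity flow: source→left, listed edges, right→sink; max matching = max flow.
Augmenting path L1→R1 (+1); matched 1.
Augmenting path L2→R2 (+1); matched 2.
Augmenting path L3→R5 (+1); matched 3.
Augmenting path L5→R3 (+1); matched 4.
Augmenting path L4→R1→L1→R4 (+1); matched 5.
No augmenting path remains; maximum matching = 5.
König certificate: {L1, L2, L3, L5, R1} is a vertex cover of size 5 (every listed pair touches it), so no matching can be larger.

5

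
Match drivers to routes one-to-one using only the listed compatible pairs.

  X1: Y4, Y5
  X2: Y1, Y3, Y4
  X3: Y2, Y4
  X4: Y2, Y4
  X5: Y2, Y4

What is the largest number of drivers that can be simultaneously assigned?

4

Unit-capacity flow: source→left, listed edges, right→sink; max matching = max flow.
Augmenting path X1→Y4 (+1); matched 1.
Augmenting path X2→Y1 (+1); matched 2.
Augmenting path X3→Y2 (+1); matched 3.
Augmenting path X4→Y4→X1→Y5 (+1); matched 4.
No augmenting path remains; maximum matching = 4.
König certificate: {X1, X2, Y2, Y4} is a vertex cover of size 4 (every listed pair touches it), so no matching can be larger.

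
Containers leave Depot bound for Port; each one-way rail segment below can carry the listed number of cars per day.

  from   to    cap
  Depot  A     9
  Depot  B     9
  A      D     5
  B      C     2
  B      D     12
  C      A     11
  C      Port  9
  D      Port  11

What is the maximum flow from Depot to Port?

Augment Depot→A→D→Port: bottleneck 5, flow now 5.
Augment Depot→B→C→Port: bottleneck 2, flow now 7.
Augment Depot→B→D→Port: bottleneck 6, flow now 13.
No augmenting path remains; maximum flow = 13.
In the residual graph, reachable from Depot: {Depot, A, B, D}.
Min-cut edges: B→C (2), D→Port (11); capacity 2 + 11 = 13.
This cut is saturated, so no flow can exceed 13.

13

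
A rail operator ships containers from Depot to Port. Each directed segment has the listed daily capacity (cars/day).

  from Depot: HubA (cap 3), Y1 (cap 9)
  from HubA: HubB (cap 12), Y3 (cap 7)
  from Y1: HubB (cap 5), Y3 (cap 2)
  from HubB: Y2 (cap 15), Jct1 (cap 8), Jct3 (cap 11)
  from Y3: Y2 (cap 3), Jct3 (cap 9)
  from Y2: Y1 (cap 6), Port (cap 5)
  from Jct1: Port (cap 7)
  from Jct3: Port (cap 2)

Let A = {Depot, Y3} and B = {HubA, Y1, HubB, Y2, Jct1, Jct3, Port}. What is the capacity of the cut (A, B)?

24

Edges leaving {Depot, Y3}: Depot→HubA (3), Depot→Y1 (9), Y3→Y2 (3), Y3→Jct3 (9).
Cut capacity = 3 + 9 + 3 + 9 = 24.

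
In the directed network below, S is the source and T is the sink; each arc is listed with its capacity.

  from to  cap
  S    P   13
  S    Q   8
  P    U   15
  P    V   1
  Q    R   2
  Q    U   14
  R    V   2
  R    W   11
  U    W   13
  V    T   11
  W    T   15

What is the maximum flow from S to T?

Augment S→P→V→T: bottleneck 1, flow now 1.
Augment S→P→U→W→T: bottleneck 12, flow now 13.
Augment S→Q→R→V→T: bottleneck 2, flow now 15.
Augment S→Q→U→W→T: bottleneck 1, flow now 16.
No augmenting path remains; maximum flow = 16.
In the residual graph, reachable from S: {S, P, Q, U}.
Min-cut edges: P→V (1), Q→R (2), U→W (13); capacity 1 + 2 + 13 = 16.
This cut is saturated, so no flow can exceed 16.

16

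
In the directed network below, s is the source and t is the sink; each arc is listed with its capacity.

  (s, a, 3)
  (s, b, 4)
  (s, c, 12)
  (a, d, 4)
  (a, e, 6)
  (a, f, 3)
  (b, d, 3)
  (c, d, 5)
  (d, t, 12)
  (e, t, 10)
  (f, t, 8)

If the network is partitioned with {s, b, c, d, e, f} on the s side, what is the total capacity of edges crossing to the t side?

Edges leaving {s, b, c, d, e, f}: s→a (3), d→t (12), e→t (10), f→t (8).
Cut capacity = 3 + 12 + 10 + 8 = 33.

33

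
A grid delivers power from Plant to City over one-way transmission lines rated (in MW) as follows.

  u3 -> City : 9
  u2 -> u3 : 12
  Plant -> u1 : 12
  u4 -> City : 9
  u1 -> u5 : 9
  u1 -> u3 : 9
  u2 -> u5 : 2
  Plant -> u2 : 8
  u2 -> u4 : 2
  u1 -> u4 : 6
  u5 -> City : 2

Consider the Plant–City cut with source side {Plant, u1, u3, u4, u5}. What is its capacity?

28

Edges leaving {Plant, u1, u3, u4, u5}: Plant→u2 (8), u3→City (9), u4→City (9), u5→City (2).
Cut capacity = 8 + 9 + 9 + 2 = 28.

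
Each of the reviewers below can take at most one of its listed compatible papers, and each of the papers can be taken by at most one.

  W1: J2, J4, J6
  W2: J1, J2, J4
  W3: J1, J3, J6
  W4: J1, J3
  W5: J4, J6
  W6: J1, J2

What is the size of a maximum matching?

Unit-capacity flow: source→left, listed edges, right→sink; max matching = max flow.
Augmenting path W1→J2 (+1); matched 1.
Augmenting path W2→J1 (+1); matched 2.
Augmenting path W3→J3 (+1); matched 3.
Augmenting path W5→J4 (+1); matched 4.
Augmenting path W4→J3→W3→J6 (+1); matched 5.
No augmenting path remains; maximum matching = 5.
König certificate: {J1, J2, J3, J4, J6} is a vertex cover of size 5 (every listed pair touches it), so no matching can be larger.

5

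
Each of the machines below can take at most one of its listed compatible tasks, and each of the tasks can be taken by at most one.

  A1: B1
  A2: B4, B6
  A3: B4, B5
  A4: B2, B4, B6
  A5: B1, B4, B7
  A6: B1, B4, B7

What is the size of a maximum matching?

Unit-capacity flow: source→left, listed edges, right→sink; max matching = max flow.
Augmenting path A1→B1 (+1); matched 1.
Augmenting path A2→B4 (+1); matched 2.
Augmenting path A3→B5 (+1); matched 3.
Augmenting path A4→B2 (+1); matched 4.
Augmenting path A5→B7 (+1); matched 5.
Augmenting path A6→B4→A2→B6 (+1); matched 6.
No augmenting path remains; maximum matching = 6.
König certificate: {A1, A2, A3, A4, A5, A6} is a vertex cover of size 6 (every listed pair touches it), so no matching can be larger.

6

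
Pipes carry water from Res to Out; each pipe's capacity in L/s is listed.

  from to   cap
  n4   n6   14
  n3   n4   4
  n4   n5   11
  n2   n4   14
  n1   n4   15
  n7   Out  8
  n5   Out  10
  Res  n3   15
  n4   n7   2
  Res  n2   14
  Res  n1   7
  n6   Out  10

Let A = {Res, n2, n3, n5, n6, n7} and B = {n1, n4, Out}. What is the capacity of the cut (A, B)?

53

Edges leaving {Res, n2, n3, n5, n6, n7}: Res→n1 (7), n2→n4 (14), n3→n4 (4), n5→Out (10), n6→Out (10), n7→Out (8).
Cut capacity = 7 + 14 + 4 + 10 + 10 + 8 = 53.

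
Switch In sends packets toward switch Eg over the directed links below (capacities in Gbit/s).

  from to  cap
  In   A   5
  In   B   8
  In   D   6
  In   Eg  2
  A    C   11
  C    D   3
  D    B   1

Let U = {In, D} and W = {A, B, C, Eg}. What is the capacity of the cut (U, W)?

Edges leaving {In, D}: In→A (5), In→B (8), In→Eg (2), D→B (1).
Cut capacity = 5 + 8 + 2 + 1 = 16.

16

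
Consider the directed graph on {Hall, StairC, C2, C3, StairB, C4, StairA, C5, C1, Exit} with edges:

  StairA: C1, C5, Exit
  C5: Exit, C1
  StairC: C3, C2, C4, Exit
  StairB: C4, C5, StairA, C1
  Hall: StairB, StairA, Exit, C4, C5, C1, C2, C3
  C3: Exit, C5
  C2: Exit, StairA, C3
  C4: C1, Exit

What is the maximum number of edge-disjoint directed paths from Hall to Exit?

6

Assign every edge capacity 1; by Menger, the answer equals the max flow.
Path Hall→Exit (+1); total 1.
Path Hall→C2→Exit (+1); total 2.
Path Hall→C3→Exit (+1); total 3.
Path Hall→C4→Exit (+1); total 4.
Path Hall→StairA→Exit (+1); total 5.
Path Hall→C5→Exit (+1); total 6.
No residual Hall→Exit path; max flow = 6.
Certifying cut of size 6: {C4→Exit, C5→Exit, Hall→C2, Hall→C3, Hall→Exit, StairA→Exit}.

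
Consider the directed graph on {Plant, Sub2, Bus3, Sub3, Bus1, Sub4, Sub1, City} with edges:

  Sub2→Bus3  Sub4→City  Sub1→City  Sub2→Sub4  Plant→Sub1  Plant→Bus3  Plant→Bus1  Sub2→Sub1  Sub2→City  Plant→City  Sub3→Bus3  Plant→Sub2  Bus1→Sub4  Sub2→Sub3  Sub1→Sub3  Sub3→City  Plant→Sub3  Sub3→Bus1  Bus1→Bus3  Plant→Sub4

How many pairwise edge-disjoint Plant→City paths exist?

5

Assign every edge capacity 1; by Menger, the answer equals the max flow.
Path Plant→City (+1); total 1.
Path Plant→Sub2→City (+1); total 2.
Path Plant→Sub3→City (+1); total 3.
Path Plant→Sub4→City (+1); total 4.
Path Plant→Sub1→City (+1); total 5.
No residual Plant→City path; max flow = 5.
Certifying cut of size 5: {Plant→City, Plant→Sub1, Plant→Sub2, Plant→Sub3, Sub4→City}.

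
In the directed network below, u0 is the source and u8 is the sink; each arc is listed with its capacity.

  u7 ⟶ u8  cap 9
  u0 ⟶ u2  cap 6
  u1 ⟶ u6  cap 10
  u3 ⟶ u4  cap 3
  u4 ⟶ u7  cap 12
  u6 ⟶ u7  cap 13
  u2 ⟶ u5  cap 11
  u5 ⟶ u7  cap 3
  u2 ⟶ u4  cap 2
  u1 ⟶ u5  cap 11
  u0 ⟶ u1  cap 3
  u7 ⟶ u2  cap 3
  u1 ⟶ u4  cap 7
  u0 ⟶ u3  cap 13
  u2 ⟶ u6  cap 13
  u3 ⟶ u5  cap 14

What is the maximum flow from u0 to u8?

Augment u0→u1→u4→u7→u8: bottleneck 3, flow now 3.
Augment u0→u2→u4→u7→u8: bottleneck 2, flow now 5.
Augment u0→u2→u5→u7→u8: bottleneck 3, flow now 8.
Augment u0→u2→u6→u7→u8: bottleneck 1, flow now 9.
No augmenting path remains; maximum flow = 9.
In the residual graph, reachable from u0: {u0, u1, u2, u3, u4, u5, u6, u7}.
Min-cut edges: u7→u8 (9); capacity 9 = 9.
This cut is saturated, so no flow can exceed 9.

9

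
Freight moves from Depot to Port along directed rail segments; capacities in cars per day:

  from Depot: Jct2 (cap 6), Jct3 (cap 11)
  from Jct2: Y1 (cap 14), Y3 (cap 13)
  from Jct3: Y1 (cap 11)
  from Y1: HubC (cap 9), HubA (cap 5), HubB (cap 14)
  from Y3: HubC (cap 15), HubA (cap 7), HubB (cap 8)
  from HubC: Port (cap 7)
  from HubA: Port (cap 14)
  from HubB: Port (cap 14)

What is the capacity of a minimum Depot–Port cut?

17

Augment Depot→Jct2→Y1→HubC→Port: bottleneck 6, flow now 6.
Augment Depot→Jct3→Y1→HubC→Port: bottleneck 1, flow now 7.
Augment Depot→Jct3→Y1→HubA→Port: bottleneck 5, flow now 12.
Augment Depot→Jct3→Y1→HubB→Port: bottleneck 5, flow now 17.
No augmenting path remains; maximum flow = 17.
By max-flow min-cut, the minimum cut capacity equals the max flow.
In the residual graph, reachable from Depot: {Depot}.
Min-cut edges: Depot→Jct2 (6), Depot→Jct3 (11); capacity 6 + 11 = 17.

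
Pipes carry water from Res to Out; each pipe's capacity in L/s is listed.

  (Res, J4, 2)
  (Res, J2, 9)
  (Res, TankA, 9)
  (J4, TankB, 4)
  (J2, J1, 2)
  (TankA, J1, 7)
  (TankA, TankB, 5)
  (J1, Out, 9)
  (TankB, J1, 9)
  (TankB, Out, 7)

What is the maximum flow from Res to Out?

13

Augment Res→J4→TankB→Out: bottleneck 2, flow now 2.
Augment Res→J2→J1→Out: bottleneck 2, flow now 4.
Augment Res→TankA→J1→Out: bottleneck 7, flow now 11.
Augment Res→TankA→TankB→Out: bottleneck 2, flow now 13.
No augmenting path remains; maximum flow = 13.
In the residual graph, reachable from Res: {Res, J2}.
Min-cut edges: Res→J4 (2), Res→TankA (9), J2→J1 (2); capacity 2 + 9 + 2 = 13.
This cut is saturated, so no flow can exceed 13.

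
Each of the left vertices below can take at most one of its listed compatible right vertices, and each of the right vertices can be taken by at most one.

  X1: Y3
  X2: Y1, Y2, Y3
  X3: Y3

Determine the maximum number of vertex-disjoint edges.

Unit-capacity flow: source→left, listed edges, right→sink; max matching = max flow.
Augmenting path X1→Y3 (+1); matched 1.
Augmenting path X2→Y1 (+1); matched 2.
No augmenting path remains; maximum matching = 2.
König certificate: {X2, Y3} is a vertex cover of size 2 (every listed pair touches it), so no matching can be larger.

2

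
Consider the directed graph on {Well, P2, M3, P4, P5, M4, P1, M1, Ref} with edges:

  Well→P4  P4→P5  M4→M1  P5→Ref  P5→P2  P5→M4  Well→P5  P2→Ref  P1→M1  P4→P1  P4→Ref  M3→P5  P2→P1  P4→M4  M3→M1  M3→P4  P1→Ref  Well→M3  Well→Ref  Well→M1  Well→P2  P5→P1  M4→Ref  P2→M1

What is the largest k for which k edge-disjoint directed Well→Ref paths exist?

5

Assign every edge capacity 1; by Menger, the answer equals the max flow.
Path Well→Ref (+1); total 1.
Path Well→P2→Ref (+1); total 2.
Path Well→P4→Ref (+1); total 3.
Path Well→P5→Ref (+1); total 4.
Path Well→M3→P4→M4→Ref (+1); total 5.
No residual Well→Ref path; max flow = 5.
Certifying cut of size 5: {Well→M3, Well→P2, Well→P4, Well→P5, Well→Ref}.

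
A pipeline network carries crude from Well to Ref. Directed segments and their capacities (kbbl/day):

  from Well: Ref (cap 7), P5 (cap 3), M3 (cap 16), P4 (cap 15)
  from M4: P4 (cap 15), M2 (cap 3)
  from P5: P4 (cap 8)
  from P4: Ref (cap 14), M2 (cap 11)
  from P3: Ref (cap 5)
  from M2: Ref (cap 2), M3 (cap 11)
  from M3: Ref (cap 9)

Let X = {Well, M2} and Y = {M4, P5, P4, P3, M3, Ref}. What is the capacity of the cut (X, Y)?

Edges leaving {Well, M2}: Well→P5 (3), Well→P4 (15), Well→M3 (16), Well→Ref (7), M2→M3 (11), M2→Ref (2).
Cut capacity = 3 + 15 + 16 + 7 + 11 + 2 = 54.

54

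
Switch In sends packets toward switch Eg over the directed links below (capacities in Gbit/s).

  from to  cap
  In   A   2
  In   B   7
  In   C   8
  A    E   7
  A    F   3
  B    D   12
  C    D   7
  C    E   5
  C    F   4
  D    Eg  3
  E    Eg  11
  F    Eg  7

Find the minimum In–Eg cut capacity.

13

Augment In→A→E→Eg: bottleneck 2, flow now 2.
Augment In→B→D→Eg: bottleneck 3, flow now 5.
Augment In→C→E→Eg: bottleneck 5, flow now 10.
Augment In→C→F→Eg: bottleneck 3, flow now 13.
No augmenting path remains; maximum flow = 13.
By max-flow min-cut, the minimum cut capacity equals the max flow.
In the residual graph, reachable from In: {In, B, D}.
Min-cut edges: In→A (2), In→C (8), D→Eg (3); capacity 2 + 8 + 3 = 13.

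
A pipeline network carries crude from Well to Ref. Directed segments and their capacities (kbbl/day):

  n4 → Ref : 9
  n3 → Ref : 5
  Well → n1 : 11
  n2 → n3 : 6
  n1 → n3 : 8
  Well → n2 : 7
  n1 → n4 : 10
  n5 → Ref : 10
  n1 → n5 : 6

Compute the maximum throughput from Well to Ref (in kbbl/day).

16

Augment Well→n1→n3→Ref: bottleneck 5, flow now 5.
Augment Well→n1→n4→Ref: bottleneck 6, flow now 11.
Augment Well→n2→n3→n1→n4→Ref: bottleneck 3, flow now 14. (uses reverse residual edge)
Augment Well→n2→n3→n1→n5→Ref: bottleneck 2, flow now 16. (uses reverse residual edge)
No augmenting path remains; maximum flow = 16.
In the residual graph, reachable from Well: {Well, n2, n3}.
Min-cut edges: Well→n1 (11), n3→Ref (5); capacity 11 + 5 = 16.
This cut is saturated, so no flow can exceed 16.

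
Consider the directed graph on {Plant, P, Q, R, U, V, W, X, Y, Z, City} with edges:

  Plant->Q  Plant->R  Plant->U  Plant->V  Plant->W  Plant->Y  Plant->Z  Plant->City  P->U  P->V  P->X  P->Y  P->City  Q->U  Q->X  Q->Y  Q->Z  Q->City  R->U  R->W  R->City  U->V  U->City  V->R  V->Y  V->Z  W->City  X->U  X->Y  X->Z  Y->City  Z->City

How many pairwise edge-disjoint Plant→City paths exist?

Assign every edge capacity 1; by Menger, the answer equals the max flow.
Path Plant→City (+1); total 1.
Path Plant→Q→City (+1); total 2.
Path Plant→R→City (+1); total 3.
Path Plant→U→City (+1); total 4.
Path Plant→W→City (+1); total 5.
Path Plant→Y→City (+1); total 6.
Path Plant→Z→City (+1); total 7.
No residual Plant→City path; max flow = 7.
Certifying cut of size 7: {Plant→City, Plant→Q, R→City, U→City, W→City, Y→City, Z→City}.

7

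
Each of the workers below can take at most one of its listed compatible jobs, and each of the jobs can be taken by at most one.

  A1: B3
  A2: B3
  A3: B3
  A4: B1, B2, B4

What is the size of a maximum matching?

2

Unit-capacity flow: source→left, listed edges, right→sink; max matching = max flow.
Augmenting path A1→B3 (+1); matched 1.
Augmenting path A4→B1 (+1); matched 2.
No augmenting path remains; maximum matching = 2.
König certificate: {A4, B3} is a vertex cover of size 2 (every listed pair touches it), so no matching can be larger.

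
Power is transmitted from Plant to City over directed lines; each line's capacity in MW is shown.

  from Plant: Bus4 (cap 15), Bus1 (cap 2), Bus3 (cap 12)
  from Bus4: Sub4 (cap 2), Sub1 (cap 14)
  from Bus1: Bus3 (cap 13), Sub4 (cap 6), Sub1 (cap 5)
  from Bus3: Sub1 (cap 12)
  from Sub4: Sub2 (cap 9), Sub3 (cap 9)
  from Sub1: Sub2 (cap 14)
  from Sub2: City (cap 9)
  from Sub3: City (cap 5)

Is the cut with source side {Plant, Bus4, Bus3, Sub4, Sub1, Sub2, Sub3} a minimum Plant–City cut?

No — its capacity is 16, but the minimum cut has capacity 13.

Given cut capacity: 2 + 9 + 5 = 16.
Augment Plant→Bus4→Sub4→Sub2→City: bottleneck 2, flow now 2.
Augment Plant→Bus4→Sub1→Sub2→City: bottleneck 7, flow now 9.
Augment Plant→Bus1→Sub4→Sub3→City: bottleneck 2, flow now 11.
Augment Plant→Bus4→Sub1→Sub2→Sub4→Sub3→City: bottleneck 2, flow now 13. (uses reverse residual edge)
No augmenting path remains; maximum flow = 13.
In the residual graph, reachable from Plant: {Plant, Bus4, Bus3, Sub1, Sub2}.
Min-cut edges: Plant→Bus1 (2), Bus4→Sub4 (2), Sub2→City (9); capacity 2 + 2 + 9 = 13.
Cut capacity 16 exceeds the max flow 13, so it is not minimum.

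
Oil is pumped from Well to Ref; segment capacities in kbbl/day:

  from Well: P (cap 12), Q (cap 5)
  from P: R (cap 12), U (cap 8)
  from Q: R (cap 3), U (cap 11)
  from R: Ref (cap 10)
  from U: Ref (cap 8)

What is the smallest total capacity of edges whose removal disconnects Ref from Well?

17

Augment Well→P→R→Ref: bottleneck 10, flow now 10.
Augment Well→P→U→Ref: bottleneck 2, flow now 12.
Augment Well→Q→U→Ref: bottleneck 5, flow now 17.
No augmenting path remains; maximum flow = 17.
By max-flow min-cut, the minimum cut capacity equals the max flow.
In the residual graph, reachable from Well: {Well}.
Min-cut edges: Well→P (12), Well→Q (5); capacity 12 + 5 = 17.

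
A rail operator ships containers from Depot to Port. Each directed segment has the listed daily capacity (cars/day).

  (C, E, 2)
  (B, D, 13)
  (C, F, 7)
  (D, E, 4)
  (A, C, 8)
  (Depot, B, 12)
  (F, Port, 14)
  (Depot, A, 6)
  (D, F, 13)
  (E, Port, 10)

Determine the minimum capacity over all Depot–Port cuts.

18

Augment Depot→A→C→E→Port: bottleneck 2, flow now 2.
Augment Depot→A→C→F→Port: bottleneck 4, flow now 6.
Augment Depot→B→D→E→Port: bottleneck 4, flow now 10.
Augment Depot→B→D→F→Port: bottleneck 8, flow now 18.
No augmenting path remains; maximum flow = 18.
By max-flow min-cut, the minimum cut capacity equals the max flow.
In the residual graph, reachable from Depot: {Depot}.
Min-cut edges: Depot→A (6), Depot→B (12); capacity 6 + 12 = 18.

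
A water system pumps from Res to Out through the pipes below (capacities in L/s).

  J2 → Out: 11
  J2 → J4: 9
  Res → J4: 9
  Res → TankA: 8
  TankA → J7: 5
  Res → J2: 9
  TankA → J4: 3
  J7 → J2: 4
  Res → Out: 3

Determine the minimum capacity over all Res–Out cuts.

Augment Res→Out: bottleneck 3, flow now 3.
Augment Res→J2→Out: bottleneck 9, flow now 12.
Augment Res→TankA→J7→J2→Out: bottleneck 2, flow now 14.
No augmenting path remains; maximum flow = 14.
By max-flow min-cut, the minimum cut capacity equals the max flow.
In the residual graph, reachable from Res: {Res, J2, TankA, J7, J4}.
Min-cut edges: Res→Out (3), J2→Out (11); capacity 3 + 11 = 14.

14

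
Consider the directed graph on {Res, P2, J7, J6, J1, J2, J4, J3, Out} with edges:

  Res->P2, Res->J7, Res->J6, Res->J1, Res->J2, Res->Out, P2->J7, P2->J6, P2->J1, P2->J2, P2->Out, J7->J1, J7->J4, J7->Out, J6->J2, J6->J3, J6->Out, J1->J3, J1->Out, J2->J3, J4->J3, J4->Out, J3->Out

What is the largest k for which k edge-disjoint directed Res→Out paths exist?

6

Assign every edge capacity 1; by Menger, the answer equals the max flow.
Path Res→Out (+1); total 1.
Path Res→P2→Out (+1); total 2.
Path Res→J7→Out (+1); total 3.
Path Res→J6→Out (+1); total 4.
Path Res→J1→Out (+1); total 5.
Path Res→J2→J3→Out (+1); total 6.
No residual Res→Out path; max flow = 6.
Certifying cut of size 6: {Res→J1, Res→J2, Res→J6, Res→J7, Res→Out, Res→P2}.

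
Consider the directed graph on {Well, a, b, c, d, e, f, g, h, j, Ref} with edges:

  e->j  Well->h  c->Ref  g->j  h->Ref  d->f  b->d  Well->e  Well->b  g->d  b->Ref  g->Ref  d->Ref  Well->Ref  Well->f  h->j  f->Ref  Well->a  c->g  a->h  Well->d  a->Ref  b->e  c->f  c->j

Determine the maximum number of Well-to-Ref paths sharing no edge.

6

Assign every edge capacity 1; by Menger, the answer equals the max flow.
Path Well→Ref (+1); total 1.
Path Well→a→Ref (+1); total 2.
Path Well→b→Ref (+1); total 3.
Path Well→d→Ref (+1); total 4.
Path Well→f→Ref (+1); total 5.
Path Well→h→Ref (+1); total 6.
No residual Well→Ref path; max flow = 6.
Certifying cut of size 6: {Well→Ref, Well→a, Well→b, Well→d, Well→f, Well→h}.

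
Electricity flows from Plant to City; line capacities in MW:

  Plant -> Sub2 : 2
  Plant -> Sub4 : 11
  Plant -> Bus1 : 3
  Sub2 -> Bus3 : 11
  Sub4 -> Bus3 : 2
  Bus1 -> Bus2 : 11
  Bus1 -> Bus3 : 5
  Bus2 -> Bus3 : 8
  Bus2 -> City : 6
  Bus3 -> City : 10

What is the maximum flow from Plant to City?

Augment Plant→Sub2→Bus3→City: bottleneck 2, flow now 2.
Augment Plant→Sub4→Bus3→City: bottleneck 2, flow now 4.
Augment Plant→Bus1→Bus2→City: bottleneck 3, flow now 7.
No augmenting path remains; maximum flow = 7.
In the residual graph, reachable from Plant: {Plant, Sub4}.
Min-cut edges: Plant→Sub2 (2), Plant→Bus1 (3), Sub4→Bus3 (2); capacity 2 + 3 + 2 = 7.
This cut is saturated, so no flow can exceed 7.

7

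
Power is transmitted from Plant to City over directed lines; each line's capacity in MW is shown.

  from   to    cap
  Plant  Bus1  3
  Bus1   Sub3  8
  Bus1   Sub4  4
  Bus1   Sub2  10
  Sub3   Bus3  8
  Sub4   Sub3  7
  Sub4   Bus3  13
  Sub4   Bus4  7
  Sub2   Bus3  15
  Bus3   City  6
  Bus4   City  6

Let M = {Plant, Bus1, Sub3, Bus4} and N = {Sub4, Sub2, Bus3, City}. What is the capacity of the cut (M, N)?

Edges leaving {Plant, Bus1, Sub3, Bus4}: Bus1→Sub4 (4), Bus1→Sub2 (10), Sub3→Bus3 (8), Bus4→City (6).
Cut capacity = 4 + 10 + 8 + 6 = 28.

28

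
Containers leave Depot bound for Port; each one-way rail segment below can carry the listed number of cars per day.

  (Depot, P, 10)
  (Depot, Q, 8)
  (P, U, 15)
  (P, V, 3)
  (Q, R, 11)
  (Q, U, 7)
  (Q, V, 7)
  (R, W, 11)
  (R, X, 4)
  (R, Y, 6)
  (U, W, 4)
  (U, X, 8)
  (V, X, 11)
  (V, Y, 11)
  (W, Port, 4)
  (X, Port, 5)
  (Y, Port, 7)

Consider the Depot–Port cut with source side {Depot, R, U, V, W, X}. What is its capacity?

Edges leaving {Depot, R, U, V, W, X}: Depot→P (10), Depot→Q (8), R→Y (6), V→Y (11), W→Port (4), X→Port (5).
Cut capacity = 10 + 8 + 6 + 11 + 4 + 5 = 44.

44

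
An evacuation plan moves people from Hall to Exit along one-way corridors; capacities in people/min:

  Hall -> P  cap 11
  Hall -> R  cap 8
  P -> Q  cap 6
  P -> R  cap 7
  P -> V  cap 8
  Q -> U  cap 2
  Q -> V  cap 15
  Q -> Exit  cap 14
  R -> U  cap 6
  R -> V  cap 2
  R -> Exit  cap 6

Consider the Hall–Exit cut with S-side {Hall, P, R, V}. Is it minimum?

No — its capacity is 18, but the minimum cut has capacity 12.

Given cut capacity: 6 + 6 + 6 = 18.
Augment Hall→R→Exit: bottleneck 6, flow now 6.
Augment Hall→P→Q→Exit: bottleneck 6, flow now 12.
No augmenting path remains; maximum flow = 12.
In the residual graph, reachable from Hall: {Hall, P, R, U, V}.
Min-cut edges: P→Q (6), R→Exit (6); capacity 6 + 6 = 12.
Cut capacity 18 exceeds the max flow 12, so it is not minimum.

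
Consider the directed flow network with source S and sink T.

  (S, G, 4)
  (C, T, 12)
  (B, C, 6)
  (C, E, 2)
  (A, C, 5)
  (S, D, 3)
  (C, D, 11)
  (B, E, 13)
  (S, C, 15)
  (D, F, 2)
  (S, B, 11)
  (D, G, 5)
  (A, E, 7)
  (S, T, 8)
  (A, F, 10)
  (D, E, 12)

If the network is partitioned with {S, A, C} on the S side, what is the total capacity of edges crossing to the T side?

Edges leaving {S, A, C}: S→B (11), S→D (3), S→G (4), S→T (8), A→E (7), A→F (10), C→D (11), C→E (2), C→T (12).
Cut capacity = 11 + 3 + 4 + 8 + 7 + 10 + 11 + 2 + 12 = 68.

68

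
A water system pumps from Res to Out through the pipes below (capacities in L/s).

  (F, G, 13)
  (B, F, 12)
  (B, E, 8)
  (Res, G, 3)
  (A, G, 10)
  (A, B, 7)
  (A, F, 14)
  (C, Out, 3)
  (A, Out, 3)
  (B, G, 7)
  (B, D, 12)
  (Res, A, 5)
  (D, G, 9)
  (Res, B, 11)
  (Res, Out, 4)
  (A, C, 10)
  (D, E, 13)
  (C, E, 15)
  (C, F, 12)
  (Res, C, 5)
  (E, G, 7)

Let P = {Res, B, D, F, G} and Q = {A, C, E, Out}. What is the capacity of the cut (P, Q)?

Edges leaving {Res, B, D, F, G}: Res→A (5), Res→C (5), Res→Out (4), B→E (8), D→E (13).
Cut capacity = 5 + 5 + 4 + 8 + 13 = 35.

35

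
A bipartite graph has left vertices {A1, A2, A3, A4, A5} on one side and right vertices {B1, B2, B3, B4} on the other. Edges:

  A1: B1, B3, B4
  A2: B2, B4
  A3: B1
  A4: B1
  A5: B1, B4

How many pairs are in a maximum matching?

Unit-capacity flow: source→left, listed edges, right→sink; max matching = max flow.
Augmenting path A1→B1 (+1); matched 1.
Augmenting path A2→B2 (+1); matched 2.
Augmenting path A5→B4 (+1); matched 3.
Augmenting path A3→B1→A1→B3 (+1); matched 4.
No augmenting path remains; maximum matching = 4.
König certificate: {A1, A2, A5, B1} is a vertex cover of size 4 (every listed pair touches it), so no matching can be larger.

4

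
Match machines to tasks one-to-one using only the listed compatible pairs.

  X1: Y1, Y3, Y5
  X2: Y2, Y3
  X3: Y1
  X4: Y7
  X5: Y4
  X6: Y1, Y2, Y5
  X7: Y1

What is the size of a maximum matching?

Unit-capacity flow: source→left, listed edges, right→sink; max matching = max flow.
Augmenting path X1→Y1 (+1); matched 1.
Augmenting path X2→Y2 (+1); matched 2.
Augmenting path X4→Y7 (+1); matched 3.
Augmenting path X5→Y4 (+1); matched 4.
Augmenting path X6→Y5 (+1); matched 5.
Augmenting path X3→Y1→X1→Y3 (+1); matched 6.
No augmenting path remains; maximum matching = 6.
König certificate: {X1, X2, X4, X5, X6, Y1} is a vertex cover of size 6 (every listed pair touches it), so no matching can be larger.

6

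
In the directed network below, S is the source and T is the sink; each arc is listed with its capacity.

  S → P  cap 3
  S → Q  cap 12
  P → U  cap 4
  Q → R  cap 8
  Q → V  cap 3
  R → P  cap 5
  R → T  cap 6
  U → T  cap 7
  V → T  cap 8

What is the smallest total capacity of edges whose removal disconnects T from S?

13

Augment S→P→U→T: bottleneck 3, flow now 3.
Augment S→Q→R→T: bottleneck 6, flow now 9.
Augment S→Q→V→T: bottleneck 3, flow now 12.
Augment S→Q→R→P→U→T: bottleneck 1, flow now 13.
No augmenting path remains; maximum flow = 13.
By max-flow min-cut, the minimum cut capacity equals the max flow.
In the residual graph, reachable from S: {S, P, Q, R}.
Min-cut edges: P→U (4), Q→V (3), R→T (6); capacity 4 + 3 + 6 = 13.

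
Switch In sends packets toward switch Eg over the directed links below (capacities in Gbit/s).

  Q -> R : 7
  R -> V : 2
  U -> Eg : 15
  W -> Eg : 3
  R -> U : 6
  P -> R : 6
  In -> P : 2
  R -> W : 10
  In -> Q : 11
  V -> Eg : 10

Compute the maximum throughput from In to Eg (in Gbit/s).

Augment In→P→R→U→Eg: bottleneck 2, flow now 2.
Augment In→Q→R→U→Eg: bottleneck 4, flow now 6.
Augment In→Q→R→V→Eg: bottleneck 2, flow now 8.
Augment In→Q→R→W→Eg: bottleneck 1, flow now 9.
No augmenting path remains; maximum flow = 9.
In the residual graph, reachable from In: {In, Q}.
Min-cut edges: In→P (2), Q→R (7); capacity 2 + 7 = 9.
This cut is saturated, so no flow can exceed 9.

9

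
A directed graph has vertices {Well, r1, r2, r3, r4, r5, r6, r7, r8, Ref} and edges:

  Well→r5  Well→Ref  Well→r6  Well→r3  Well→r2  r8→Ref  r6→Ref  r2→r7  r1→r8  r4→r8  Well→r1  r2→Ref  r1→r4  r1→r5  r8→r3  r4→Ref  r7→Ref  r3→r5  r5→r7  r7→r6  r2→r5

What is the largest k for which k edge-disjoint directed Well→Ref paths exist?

Assign every edge capacity 1; by Menger, the answer equals the max flow.
Path Well→Ref (+1); total 1.
Path Well→r2→Ref (+1); total 2.
Path Well→r6→Ref (+1); total 3.
Path Well→r1→r4→Ref (+1); total 4.
Path Well→r5→r7→Ref (+1); total 5.
No residual Well→Ref path; max flow = 5.
Certifying cut of size 5: {Well→Ref, Well→r1, Well→r2, Well→r6, r5→r7}.

5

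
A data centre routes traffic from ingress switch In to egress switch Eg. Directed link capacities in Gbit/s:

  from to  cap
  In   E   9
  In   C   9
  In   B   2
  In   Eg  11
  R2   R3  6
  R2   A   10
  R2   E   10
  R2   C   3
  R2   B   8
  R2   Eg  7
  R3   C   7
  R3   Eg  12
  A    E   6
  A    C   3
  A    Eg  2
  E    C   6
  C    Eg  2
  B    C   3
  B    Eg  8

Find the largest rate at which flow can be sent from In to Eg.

15

Augment In→Eg: bottleneck 11, flow now 11.
Augment In→C→Eg: bottleneck 2, flow now 13.
Augment In→B→Eg: bottleneck 2, flow now 15.
No augmenting path remains; maximum flow = 15.
In the residual graph, reachable from In: {In, E, C}.
Min-cut edges: In→B (2), In→Eg (11), C→Eg (2); capacity 2 + 11 + 2 = 15.
This cut is saturated, so no flow can exceed 15.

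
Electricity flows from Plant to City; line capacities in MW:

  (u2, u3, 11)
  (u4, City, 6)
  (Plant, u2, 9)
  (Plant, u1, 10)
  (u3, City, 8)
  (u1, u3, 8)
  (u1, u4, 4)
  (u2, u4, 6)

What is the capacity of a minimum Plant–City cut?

Augment Plant→u1→u3→City: bottleneck 8, flow now 8.
Augment Plant→u1→u4→City: bottleneck 2, flow now 10.
Augment Plant→u2→u4→City: bottleneck 4, flow now 14.
No augmenting path remains; maximum flow = 14.
By max-flow min-cut, the minimum cut capacity equals the max flow.
In the residual graph, reachable from Plant: {Plant, u1, u2, u3, u4}.
Min-cut edges: u3→City (8), u4→City (6); capacity 8 + 6 = 14.

14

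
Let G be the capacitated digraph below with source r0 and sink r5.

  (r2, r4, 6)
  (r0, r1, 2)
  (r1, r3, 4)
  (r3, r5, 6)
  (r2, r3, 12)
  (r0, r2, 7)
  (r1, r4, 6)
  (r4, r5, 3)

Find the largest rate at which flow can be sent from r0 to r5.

Augment r0→r1→r3→r5: bottleneck 2, flow now 2.
Augment r0→r2→r3→r5: bottleneck 4, flow now 6.
Augment r0→r2→r4→r5: bottleneck 3, flow now 9.
No augmenting path remains; maximum flow = 9.
In the residual graph, reachable from r0: {r0}.
Min-cut edges: r0→r1 (2), r0→r2 (7); capacity 2 + 7 = 9.
This cut is saturated, so no flow can exceed 9.

9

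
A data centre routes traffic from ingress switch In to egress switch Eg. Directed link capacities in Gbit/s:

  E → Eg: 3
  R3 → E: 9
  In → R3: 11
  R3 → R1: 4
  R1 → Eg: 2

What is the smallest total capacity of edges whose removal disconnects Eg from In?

5

Augment In→R3→E→Eg: bottleneck 3, flow now 3.
Augment In→R3→R1→Eg: bottleneck 2, flow now 5.
No augmenting path remains; maximum flow = 5.
By max-flow min-cut, the minimum cut capacity equals the max flow.
In the residual graph, reachable from In: {In, R3, E, R1}.
Min-cut edges: E→Eg (3), R1→Eg (2); capacity 3 + 2 = 5.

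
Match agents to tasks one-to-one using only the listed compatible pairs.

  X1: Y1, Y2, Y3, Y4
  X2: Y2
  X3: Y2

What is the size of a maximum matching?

2

Unit-capacity flow: source→left, listed edges, right→sink; max matching = max flow.
Augmenting path X1→Y1 (+1); matched 1.
Augmenting path X2→Y2 (+1); matched 2.
No augmenting path remains; maximum matching = 2.
König certificate: {X1, Y2} is a vertex cover of size 2 (every listed pair touches it), so no matching can be larger.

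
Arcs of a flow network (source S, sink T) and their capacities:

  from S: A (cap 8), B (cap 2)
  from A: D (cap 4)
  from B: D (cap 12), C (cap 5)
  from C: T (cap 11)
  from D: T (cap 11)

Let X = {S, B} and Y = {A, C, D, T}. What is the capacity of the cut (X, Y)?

Edges leaving {S, B}: S→A (8), B→C (5), B→D (12).
Cut capacity = 8 + 5 + 12 = 25.

25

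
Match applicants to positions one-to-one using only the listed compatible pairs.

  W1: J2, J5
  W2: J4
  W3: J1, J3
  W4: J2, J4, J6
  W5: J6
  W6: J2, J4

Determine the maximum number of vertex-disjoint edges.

Unit-capacity flow: source→left, listed edges, right→sink; max matching = max flow.
Augmenting path W1→J2 (+1); matched 1.
Augmenting path W2→J4 (+1); matched 2.
Augmenting path W3→J1 (+1); matched 3.
Augmenting path W4→J6 (+1); matched 4.
Augmenting path W6→J2→W1→J5 (+1); matched 5.
No augmenting path remains; maximum matching = 5.
König certificate: {W1, W3, J2, J4, J6} is a vertex cover of size 5 (every listed pair touches it), so no matching can be larger.

5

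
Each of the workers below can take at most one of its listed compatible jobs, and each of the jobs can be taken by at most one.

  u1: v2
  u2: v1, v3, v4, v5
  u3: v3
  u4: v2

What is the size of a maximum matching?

3

Unit-capacity flow: source→left, listed edges, right→sink; max matching = max flow.
Augmenting path u1→v2 (+1); matched 1.
Augmenting path u2→v1 (+1); matched 2.
Augmenting path u3→v3 (+1); matched 3.
No augmenting path remains; maximum matching = 3.
König certificate: {u2, u3, v2} is a vertex cover of size 3 (every listed pair touches it), so no matching can be larger.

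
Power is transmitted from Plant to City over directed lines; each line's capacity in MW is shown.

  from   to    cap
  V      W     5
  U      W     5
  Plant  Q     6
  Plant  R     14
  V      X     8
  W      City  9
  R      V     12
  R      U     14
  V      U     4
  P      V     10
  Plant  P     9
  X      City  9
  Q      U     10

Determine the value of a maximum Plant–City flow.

17

Augment Plant→P→V→W→City: bottleneck 5, flow now 5.
Augment Plant→P→V→X→City: bottleneck 4, flow now 9.
Augment Plant→Q→U→W→City: bottleneck 4, flow now 13.
Augment Plant→R→V→X→City: bottleneck 4, flow now 17.
No augmenting path remains; maximum flow = 17.
In the residual graph, reachable from Plant: {Plant, P, Q, R, U, V, W}.
Min-cut edges: V→X (8), W→City (9); capacity 8 + 9 = 17.
This cut is saturated, so no flow can exceed 17.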